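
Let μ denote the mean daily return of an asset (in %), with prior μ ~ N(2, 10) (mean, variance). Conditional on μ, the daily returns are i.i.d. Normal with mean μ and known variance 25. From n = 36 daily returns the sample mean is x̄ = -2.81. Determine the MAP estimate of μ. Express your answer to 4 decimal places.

n = 36, x̄ = -2.81.
For a Normal prior and Normal likelihood with known variance, the posterior is Normal; its mode equals its mean, the precision-weighted average.
Prior precision 1/σ₀² = 1/10 = 0.1; data precision n/σ² = 36/25 = 1.44.
μ̂ = (0.1·2 + 1.44·(-2.81)) / (0.1 + 1.44) = (-3.8464)/1.54 = -4808/1925 ≈ -2.4977.

μ̂_MAP = -2.4977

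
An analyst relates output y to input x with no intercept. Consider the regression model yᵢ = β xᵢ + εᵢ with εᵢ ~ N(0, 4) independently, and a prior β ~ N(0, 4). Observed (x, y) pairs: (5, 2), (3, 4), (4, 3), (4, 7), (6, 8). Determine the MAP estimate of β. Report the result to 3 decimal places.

log p(β | y) = −Σ(yᵢ − βxᵢ)²/(2·4) − β²/(2·4) + const.
Setting the derivative to zero: Σxᵢ(yᵢ − βxᵢ)/4 − β/4 = 0, so β = Σxᵢyᵢ / (Σxᵢ² + σ²/τ²).
Σxᵢyᵢ = 5·2 + 3·4 + 4·3 + 4·7 + 6·8 = 110; Σxᵢ² = 102; σ²/τ² = 1.
β̂_MAP = 110 / (102 + 1) = 110/103 ≈ 1.068.

β̂_MAP = 1.068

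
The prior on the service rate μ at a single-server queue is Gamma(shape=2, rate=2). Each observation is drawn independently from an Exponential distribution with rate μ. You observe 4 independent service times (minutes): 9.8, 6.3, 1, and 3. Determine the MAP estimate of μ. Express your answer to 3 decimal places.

The Exponential(rate=μ) likelihood is ∝ μ^n e^(−μΣtᵢ). Here n = 4 and Σtᵢ = 9.8 + 6.3 + 1 + 3 = 20.1.
Posterior ∝ μe^(−2μ) · μ^4e^(−20.1μ) = μ^5e^(−22.1μ), i.e. Gamma(6, 22.1).
Mode = (a−1)/b = 5/22.1 ≈ 0.226.

μ̂_MAP = 0.226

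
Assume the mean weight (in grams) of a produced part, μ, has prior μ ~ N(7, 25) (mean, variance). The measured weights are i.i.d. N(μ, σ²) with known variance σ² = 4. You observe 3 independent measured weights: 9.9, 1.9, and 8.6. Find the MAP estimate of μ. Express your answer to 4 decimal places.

n = 3; x̄ = (9.9 + 1.9 + 8.6)/3 = 20.4/3 = 6.8.
For a Normal prior and Normal likelihood with known variance, the posterior is Normal; its mode equals its mean, the precision-weighted average.
Prior precision 1/σ₀² = 1/25 = 0.04; data precision n/σ² = 3/4 = 0.75.
μ̂ = (0.04·7 + 0.75·6.8) / (0.04 + 0.75) = 5.38/0.79 = 538/79 ≈ 6.8101.

μ̂_MAP = 6.8101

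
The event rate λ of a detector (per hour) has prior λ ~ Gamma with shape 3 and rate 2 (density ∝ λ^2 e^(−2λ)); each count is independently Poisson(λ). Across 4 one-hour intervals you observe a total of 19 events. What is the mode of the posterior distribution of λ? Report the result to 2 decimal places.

λ̂_MAP = 3.50

Σxᵢ = 19, n = 4.
Posterior ∝ λ^2e^(−2λ) · λ^19e^(−4λ) = λ^21e^(−6λ), i.e. Gamma(shape=22, rate=6).
The mode of a Gamma(a, b) with a ≥ 1 (shape–rate) is (a−1)/b = 21/6 ≈ 3.50.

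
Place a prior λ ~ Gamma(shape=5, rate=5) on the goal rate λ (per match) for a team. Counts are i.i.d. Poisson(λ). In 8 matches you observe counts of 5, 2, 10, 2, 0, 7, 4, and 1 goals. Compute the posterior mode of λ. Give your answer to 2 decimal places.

λ̂_MAP = 2.69

Σxᵢ = 5+2+10+2+0+7+4+1 = 31, with n = 8.
Posterior ∝ λ^4e^(−5λ) · λ^31e^(−8λ) = λ^35e^(−13λ), i.e. Gamma(shape=36, rate=13).
The mode of a Gamma(a, b) with a ≥ 1 (shape–rate) is (a−1)/b = 35/13 ≈ 2.69.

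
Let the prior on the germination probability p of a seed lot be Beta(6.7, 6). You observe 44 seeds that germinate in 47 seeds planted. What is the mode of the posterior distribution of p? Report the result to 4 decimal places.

p̂_MAP = 0.8614

Prior: Beta(6.7, 6).
Data: 44 successes in 47 trials. The binomial likelihood contributes p^44(1−p)^3, so the posterior is Beta(6.7+44, 6+3) = Beta(50.7, 9).
For Beta(a, b) with a, b > 1 the mode is (a−1)/(a+b−2) = 49.7/57.7 ≈ 0.8614.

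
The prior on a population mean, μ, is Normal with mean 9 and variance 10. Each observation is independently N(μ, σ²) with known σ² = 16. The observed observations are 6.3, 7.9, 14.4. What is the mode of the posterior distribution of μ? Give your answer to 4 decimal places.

μ̂_MAP = 9.3478

n = 3; x̄ = (6.3 + 7.9 + 14.4)/3 = 28.6/3 = 143/15 ≈ 9.5333.
For a Normal prior and Normal likelihood with known variance, the posterior is Normal; its mode equals its mean, the precision-weighted average.
Prior precision 1/σ₀² = 1/10 = 0.1; data precision n/σ² = 3/16 = 0.1875.
μ̂ = (0.1·9 + 0.1875·(143/15)) / (0.1 + 0.1875) = 2.6875/0.2875 = 215/23 ≈ 9.3478.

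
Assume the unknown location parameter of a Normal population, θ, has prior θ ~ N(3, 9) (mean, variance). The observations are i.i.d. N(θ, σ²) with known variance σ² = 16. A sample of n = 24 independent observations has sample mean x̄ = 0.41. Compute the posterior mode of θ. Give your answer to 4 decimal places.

θ̂_MAP = 0.5886

n = 24, x̄ = 0.41.
For a Normal prior and Normal likelihood with known variance, the posterior is Normal; its mode equals its mean, the precision-weighted average.
Prior precision 1/σ₀² = 1/9; data precision n/σ² = 24/16 = 1.5.
θ̂ = ((1/9)·3 + 1.5·0.41) / (1/9 + 1.5) = (569/600)/(29/18) = 1707/2900 ≈ 0.5886.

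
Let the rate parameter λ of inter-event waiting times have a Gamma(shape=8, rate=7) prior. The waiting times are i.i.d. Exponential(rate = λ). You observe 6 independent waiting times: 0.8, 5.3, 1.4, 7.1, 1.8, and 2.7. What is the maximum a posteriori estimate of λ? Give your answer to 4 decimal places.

λ̂_MAP = 0.4981

The Exponential(rate=λ) likelihood is ∝ λ^n e^(−λΣtᵢ). Here n = 6 and Σtᵢ = 0.8 + 5.3 + 1.4 + 7.1 + 1.8 + 2.7 = 19.1.
Posterior ∝ λ^7e^(−7λ) · λ^6e^(−19.1λ) = λ^13e^(−26.1λ), i.e. Gamma(14, 26.1).
Mode = (a−1)/b = 13/26.1 ≈ 0.4981.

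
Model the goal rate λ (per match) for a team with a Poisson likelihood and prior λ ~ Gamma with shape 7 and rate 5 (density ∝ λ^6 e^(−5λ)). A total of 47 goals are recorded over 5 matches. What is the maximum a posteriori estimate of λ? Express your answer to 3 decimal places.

Σxᵢ = 47, n = 5.
Posterior ∝ λ^6e^(−5λ) · λ^47e^(−5λ) = λ^53e^(−10λ), i.e. Gamma(shape=54, rate=10).
The mode of a Gamma(a, b) with a ≥ 1 (shape–rate) is (a−1)/b = 53/10 ≈ 5.300.

λ̂_MAP = 5.300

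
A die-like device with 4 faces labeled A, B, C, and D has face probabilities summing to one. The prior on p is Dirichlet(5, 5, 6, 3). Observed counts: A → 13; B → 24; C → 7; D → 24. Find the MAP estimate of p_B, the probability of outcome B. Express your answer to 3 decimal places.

MAP estimate of p_B = 0.337

The posterior is Dirichlet(αᵢ + nᵢ) = Dirichlet(18, 29, 13, 27).
For a Dirichlet(a₁,…,a_K) with all aᵢ > 1, the mode has j-th component (aⱼ − 1)/(Σaᵢ − K).
Here Σaᵢ = 87 and K = 4, so p_B = (29 − 1)/(87 − 4) = 28/83 ≈ 0.337.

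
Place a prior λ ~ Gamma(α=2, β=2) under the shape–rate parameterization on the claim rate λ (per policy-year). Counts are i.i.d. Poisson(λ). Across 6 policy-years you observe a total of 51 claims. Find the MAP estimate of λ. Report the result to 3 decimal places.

Σxᵢ = 51, n = 6.
Posterior ∝ λe^(−2λ) · λ^51e^(−6λ) = λ^52e^(−8λ), i.e. Gamma(shape=53, rate=8).
The mode of a Gamma(a, b) with a ≥ 1 (shape–rate) is (a−1)/b = 52/8 ≈ 6.500.

λ̂_MAP = 6.500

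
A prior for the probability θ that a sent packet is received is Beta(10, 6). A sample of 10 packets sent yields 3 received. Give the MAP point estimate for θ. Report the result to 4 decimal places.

θ̂_MAP = 0.5000

Prior: Beta(10, 6).
Data: 3 successes in 10 trials. The binomial likelihood contributes θ^3(1−θ)^7, so the posterior is Beta(10+3, 6+7) = Beta(13, 13).
For Beta(a, b) with a, b > 1 the mode is (a−1)/(a+b−2) = 12/24 ≈ 0.5000.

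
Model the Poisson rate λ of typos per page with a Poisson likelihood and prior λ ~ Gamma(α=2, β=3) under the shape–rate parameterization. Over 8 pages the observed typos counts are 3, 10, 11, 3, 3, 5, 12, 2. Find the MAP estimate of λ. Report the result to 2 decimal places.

λ̂_MAP = 4.55

Σxᵢ = 3+10+11+3+3+5+12+2 = 49, with n = 8.
Posterior ∝ λe^(−3λ) · λ^49e^(−8λ) = λ^50e^(−11λ), i.e. Gamma(shape=51, rate=11).
The mode of a Gamma(a, b) with a ≥ 1 (shape–rate) is (a−1)/b = 50/11 ≈ 4.55.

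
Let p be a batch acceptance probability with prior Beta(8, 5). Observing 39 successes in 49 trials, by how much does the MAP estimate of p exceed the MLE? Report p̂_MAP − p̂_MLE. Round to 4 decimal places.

Posterior is Beta(47, 15); MAP = (47−1)/(62−2) = 46/60 ≈ 0.76667.
MLE ignores the prior: p̂_MLE = k/n = 39/49 ≈ 0.79592.
Difference = 46/60 − 39/49 = -43/1470 ≈ -0.0293.

MAP − MLE = -0.0293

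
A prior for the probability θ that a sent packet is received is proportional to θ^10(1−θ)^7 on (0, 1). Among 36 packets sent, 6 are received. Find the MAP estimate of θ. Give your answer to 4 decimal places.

The prior density ∝ θ^10(1−θ)^7 is the kernel of Beta(11, 8).
Data: 6 successes in 36 trials. The binomial likelihood contributes θ^6(1−θ)^30, so the posterior is Beta(11+6, 8+30) = Beta(17, 38).
For Beta(a, b) with a, b > 1 the mode is (a−1)/(a+b−2) = 16/53 ≈ 0.3019.

θ̂_MAP = 0.3019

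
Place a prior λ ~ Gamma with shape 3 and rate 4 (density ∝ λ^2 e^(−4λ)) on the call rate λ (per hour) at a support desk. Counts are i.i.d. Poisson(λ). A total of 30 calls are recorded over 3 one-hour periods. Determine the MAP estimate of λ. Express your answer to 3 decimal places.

λ̂_MAP = 4.571

Σxᵢ = 30, n = 3.
Posterior ∝ λ^2e^(−4λ) · λ^30e^(−3λ) = λ^32e^(−7λ), i.e. Gamma(shape=33, rate=7).
The mode of a Gamma(a, b) with a ≥ 1 (shape–rate) is (a−1)/b = 32/7 ≈ 4.571.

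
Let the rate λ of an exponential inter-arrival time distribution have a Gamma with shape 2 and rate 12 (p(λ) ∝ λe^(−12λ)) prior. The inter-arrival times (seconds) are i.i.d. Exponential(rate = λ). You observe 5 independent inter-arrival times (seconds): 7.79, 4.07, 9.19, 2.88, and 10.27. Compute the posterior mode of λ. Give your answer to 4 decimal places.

The Exponential(rate=λ) likelihood is ∝ λ^n e^(−λΣtᵢ). Here n = 5 and Σtᵢ = 7.79 + 4.07 + 9.19 + 2.88 + 10.27 = 34.20.
Posterior ∝ λe^(−12λ) · λ^5e^(−34.20λ) = λ^6e^(−46.20λ), i.e. Gamma(7, 46.20).
Mode = (a−1)/b = 6/46.20 ≈ 0.1299.

λ̂_MAP = 0.1299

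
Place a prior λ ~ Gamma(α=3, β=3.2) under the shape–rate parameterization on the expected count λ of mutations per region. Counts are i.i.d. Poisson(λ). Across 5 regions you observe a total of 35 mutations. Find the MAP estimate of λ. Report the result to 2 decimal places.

λ̂_MAP = 4.51

Σxᵢ = 35, n = 5.
Posterior ∝ λ^2e^(−3.2λ) · λ^35e^(−5λ) = λ^37e^(−8.2λ), i.e. Gamma(shape=38, rate=8.2).
The mode of a Gamma(a, b) with a ≥ 1 (shape–rate) is (a−1)/b = 37/8.2 ≈ 4.51.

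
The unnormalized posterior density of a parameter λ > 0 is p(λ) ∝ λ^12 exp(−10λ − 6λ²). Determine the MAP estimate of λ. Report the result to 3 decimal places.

λ̂_MAP = 0.667

ℓ'(λ) = 12/λ − 10 − 12λ. Setting this to zero and multiplying by λ: 12λ² + 10λ − 12 = 0.
λ = (−10 + √(10² + 4·12·12)) / (2·12) = (−10 + √676) / 24 = (−10 + 26)/24 = 2/3.
ℓ''(λ) = −12/λ² − 12 < 0, confirming a maximum.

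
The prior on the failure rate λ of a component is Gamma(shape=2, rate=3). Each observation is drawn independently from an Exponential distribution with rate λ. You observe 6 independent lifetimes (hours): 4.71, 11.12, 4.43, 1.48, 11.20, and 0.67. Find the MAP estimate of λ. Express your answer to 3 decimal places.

The Exponential(rate=λ) likelihood is ∝ λ^n e^(−λΣtᵢ). Here n = 6 and Σtᵢ = 4.71 + 11.12 + 4.43 + 1.48 + 11.20 + 0.67 = 33.61.
Posterior ∝ λe^(−3λ) · λ^6e^(−33.61λ) = λ^7e^(−36.61λ), i.e. Gamma(8, 36.61).
Mode = (a−1)/b = 7/36.61 ≈ 0.191.

λ̂_MAP = 0.191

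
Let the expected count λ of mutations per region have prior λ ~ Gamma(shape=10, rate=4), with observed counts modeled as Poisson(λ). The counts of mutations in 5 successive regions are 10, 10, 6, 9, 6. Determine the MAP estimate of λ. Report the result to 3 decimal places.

Σxᵢ = 10+10+6+9+6 = 41, with n = 5.
Posterior ∝ λ^9e^(−4λ) · λ^41e^(−5λ) = λ^50e^(−9λ), i.e. Gamma(shape=51, rate=9).
The mode of a Gamma(a, b) with a ≥ 1 (shape–rate) is (a−1)/b = 50/9 ≈ 5.556.

λ̂_MAP = 5.556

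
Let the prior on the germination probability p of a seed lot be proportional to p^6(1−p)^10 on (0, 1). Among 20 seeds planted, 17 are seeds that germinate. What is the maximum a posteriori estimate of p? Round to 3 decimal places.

The prior density ∝ p^6(1−p)^10 is the kernel of Beta(7, 11).
Data: 17 successes in 20 trials. The binomial likelihood contributes p^17(1−p)^3, so the posterior is Beta(7+17, 11+3) = Beta(24, 14).
For Beta(a, b) with a, b > 1 the mode is (a−1)/(a+b−2) = 23/36 ≈ 0.639.

p̂_MAP = 0.639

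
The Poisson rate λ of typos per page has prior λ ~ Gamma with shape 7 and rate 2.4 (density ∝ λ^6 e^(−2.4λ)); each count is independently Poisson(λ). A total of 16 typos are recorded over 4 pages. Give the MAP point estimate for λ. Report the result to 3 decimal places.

Σxᵢ = 16, n = 4.
Posterior ∝ λ^6e^(−2.4λ) · λ^16e^(−4λ) = λ^22e^(−6.4λ), i.e. Gamma(shape=23, rate=6.4).
The mode of a Gamma(a, b) with a ≥ 1 (shape–rate) is (a−1)/b = 22/6.4 ≈ 3.438.

λ̂_MAP = 3.438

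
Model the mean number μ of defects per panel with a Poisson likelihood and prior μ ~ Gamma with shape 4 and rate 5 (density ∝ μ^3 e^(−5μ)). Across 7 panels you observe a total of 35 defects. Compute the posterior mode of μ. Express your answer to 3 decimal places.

Σxᵢ = 35, n = 7.
Posterior ∝ μ^3e^(−5μ) · μ^35e^(−7μ) = μ^38e^(−12μ), i.e. Gamma(shape=39, rate=12).
The mode of a Gamma(a, b) with a ≥ 1 (shape–rate) is (a−1)/b = 38/12 ≈ 3.167.

μ̂_MAP = 3.167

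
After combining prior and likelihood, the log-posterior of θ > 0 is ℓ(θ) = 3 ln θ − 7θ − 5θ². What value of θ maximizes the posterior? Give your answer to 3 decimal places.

ℓ'(θ) = 3/θ − 7 − 10θ. Setting this to zero and multiplying by θ: 10θ² + 7θ − 3 = 0.
θ = (−7 + √(7² + 4·10·3)) / (2·10) = (−7 + √169) / 20 = (−7 + 13)/20 = 3/10.
ℓ''(θ) = −3/θ² − 10 < 0, confirming a maximum.

θ̂_MAP = 0.300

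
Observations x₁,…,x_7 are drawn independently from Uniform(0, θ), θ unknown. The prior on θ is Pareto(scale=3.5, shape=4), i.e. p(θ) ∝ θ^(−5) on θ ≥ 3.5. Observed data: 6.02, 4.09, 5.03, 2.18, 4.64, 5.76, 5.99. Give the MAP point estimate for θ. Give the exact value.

The Uniform(0, θ) likelihood is θ^(−n) for θ ≥ max(xᵢ), zero otherwise. Here max(xᵢ) = 6.02.
Posterior ∝ θ^(−5) · θ^(−7) = θ^(−12) on θ ≥ max(3.5, 6.02) = 6.02.
This density is strictly decreasing in θ, so the posterior mode lies at the lower boundary of the support.

θ̂_MAP = 6.02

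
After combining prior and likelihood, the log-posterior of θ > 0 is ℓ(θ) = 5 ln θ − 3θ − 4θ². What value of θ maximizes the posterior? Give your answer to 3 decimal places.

ℓ'(θ) = 5/θ − 3 − 8θ. Setting this to zero and multiplying by θ: 8θ² + 3θ − 5 = 0.
θ = (−3 + √(3² + 4·8·5)) / (2·8) = (−3 + √169) / 16 = (−3 + 13)/16 = 5/8.
ℓ''(θ) = −5/θ² − 8 < 0, confirming a maximum.

θ̂_MAP = 0.625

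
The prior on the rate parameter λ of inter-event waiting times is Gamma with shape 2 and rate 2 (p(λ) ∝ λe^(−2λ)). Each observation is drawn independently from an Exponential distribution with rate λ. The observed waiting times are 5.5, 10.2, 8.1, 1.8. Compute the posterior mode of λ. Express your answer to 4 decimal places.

The Exponential(rate=λ) likelihood is ∝ λ^n e^(−λΣtᵢ). Here n = 4 and Σtᵢ = 5.5 + 10.2 + 8.1 + 1.8 = 25.6.
Posterior ∝ λe^(−2λ) · λ^4e^(−25.6λ) = λ^5e^(−27.6λ), i.e. Gamma(6, 27.6).
Mode = (a−1)/b = 5/27.6 ≈ 0.1812.

λ̂_MAP = 0.1812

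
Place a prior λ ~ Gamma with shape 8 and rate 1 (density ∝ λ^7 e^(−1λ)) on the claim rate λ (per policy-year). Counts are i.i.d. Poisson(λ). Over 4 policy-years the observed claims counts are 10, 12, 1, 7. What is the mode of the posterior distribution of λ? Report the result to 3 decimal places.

λ̂_MAP = 7.400

Σxᵢ = 10+12+1+7 = 30, with n = 4.
Posterior ∝ λ^7e^(−1λ) · λ^30e^(−4λ) = λ^37e^(−5λ), i.e. Gamma(shape=38, rate=5).
The mode of a Gamma(a, b) with a ≥ 1 (shape–rate) is (a−1)/b = 37/5 ≈ 7.400.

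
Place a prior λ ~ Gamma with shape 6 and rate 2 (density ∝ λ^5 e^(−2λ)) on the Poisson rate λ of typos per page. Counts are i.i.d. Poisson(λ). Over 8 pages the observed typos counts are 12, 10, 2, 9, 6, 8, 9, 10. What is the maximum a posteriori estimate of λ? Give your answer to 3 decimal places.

λ̂_MAP = 7.100

Σxᵢ = 12+10+2+9+6+8+9+10 = 66, with n = 8.
Posterior ∝ λ^5e^(−2λ) · λ^66e^(−8λ) = λ^71e^(−10λ), i.e. Gamma(shape=72, rate=10).
The mode of a Gamma(a, b) with a ≥ 1 (shape–rate) is (a−1)/b = 71/10 ≈ 7.100.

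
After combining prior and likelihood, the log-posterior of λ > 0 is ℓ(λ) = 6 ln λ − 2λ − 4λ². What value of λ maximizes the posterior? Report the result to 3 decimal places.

λ̂_MAP = 0.750

ℓ'(λ) = 6/λ − 2 − 8λ. Setting this to zero and multiplying by λ: 8λ² + 2λ − 6 = 0.
λ = (−2 + √(2² + 4·8·6)) / (2·8) = (−2 + √196) / 16 = (−2 + 14)/16 = 3/4.
ℓ''(λ) = −6/λ² − 8 < 0, confirming a maximum.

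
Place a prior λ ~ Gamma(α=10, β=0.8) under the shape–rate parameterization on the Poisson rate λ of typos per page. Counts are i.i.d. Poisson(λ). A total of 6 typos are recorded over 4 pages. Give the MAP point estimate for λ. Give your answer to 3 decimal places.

λ̂_MAP = 3.125

Σxᵢ = 6, n = 4.
Posterior ∝ λ^9e^(−0.8λ) · λ^6e^(−4λ) = λ^15e^(−4.8λ), i.e. Gamma(shape=16, rate=4.8).
The mode of a Gamma(a, b) with a ≥ 1 (shape–rate) is (a−1)/b = 15/4.8 ≈ 3.125.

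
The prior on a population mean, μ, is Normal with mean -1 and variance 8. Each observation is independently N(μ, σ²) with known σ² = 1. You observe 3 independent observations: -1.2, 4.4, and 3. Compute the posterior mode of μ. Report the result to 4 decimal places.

n = 3; x̄ = ((-1.2) + 4.4 + 3)/3 = 6.2/3 = 31/15 ≈ 2.0667.
For a Normal prior and Normal likelihood with known variance, the posterior is Normal; its mode equals its mean, the precision-weighted average.
Prior precision 1/σ₀² = 1/8 = 0.125; data precision n/σ² = 3/1 = 3.
μ̂ = (0.125·(-1) + 3·(31/15)) / (0.125 + 3) = 6.075/3.125 = 1.9440.

μ̂_MAP = 1.9440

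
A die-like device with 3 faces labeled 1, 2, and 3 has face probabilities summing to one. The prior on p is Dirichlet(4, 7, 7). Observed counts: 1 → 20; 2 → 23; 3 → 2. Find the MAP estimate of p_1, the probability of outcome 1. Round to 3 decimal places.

MAP estimate: 0.383

The posterior is Dirichlet(αᵢ + nᵢ) = Dirichlet(24, 30, 9).
For a Dirichlet(a₁,…,a_K) with all aᵢ > 1, the mode has j-th component (aⱼ − 1)/(Σaᵢ − K).
Here Σaᵢ = 63 and K = 3, so p_1 = (24 − 1)/(63 − 3) = 23/60 ≈ 0.383.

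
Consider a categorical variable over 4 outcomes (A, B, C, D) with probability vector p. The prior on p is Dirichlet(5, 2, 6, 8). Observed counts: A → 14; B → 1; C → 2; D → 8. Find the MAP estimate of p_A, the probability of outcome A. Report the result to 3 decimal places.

MAP estimate of p_A = 0.429

The posterior is Dirichlet(αᵢ + nᵢ) = Dirichlet(19, 3, 8, 16).
For a Dirichlet(a₁,…,a_K) with all aᵢ > 1, the mode has j-th component (aⱼ − 1)/(Σaᵢ − K).
Here Σaᵢ = 46 and K = 4, so p_A = (19 − 1)/(46 − 4) = 18/42 ≈ 0.429.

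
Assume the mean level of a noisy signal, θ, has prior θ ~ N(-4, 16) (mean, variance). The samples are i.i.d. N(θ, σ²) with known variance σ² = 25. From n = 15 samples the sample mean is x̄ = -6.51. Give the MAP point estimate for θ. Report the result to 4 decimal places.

n = 15, x̄ = -6.51.
For a Normal prior and Normal likelihood with known variance, the posterior is Normal; its mode equals its mean, the precision-weighted average.
Prior precision 1/σ₀² = 1/16 = 0.0625; data precision n/σ² = 15/25 = 0.6.
θ̂ = (0.0625·(-4) + 0.6·(-6.51)) / (0.0625 + 0.6) = (-4.156)/0.6625 = -8312/1325 ≈ -6.2732.

θ̂_MAP = -6.2732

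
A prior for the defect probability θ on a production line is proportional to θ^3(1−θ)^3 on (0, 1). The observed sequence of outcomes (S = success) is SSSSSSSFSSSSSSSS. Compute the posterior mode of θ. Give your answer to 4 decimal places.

The prior density ∝ θ^3(1−θ)^3 is the kernel of Beta(4, 4).
Data: 15 successes in 16 trials (from the sequence). The binomial likelihood contributes θ^15(1−θ)^1, so the posterior is Beta(4+15, 4+1) = Beta(19, 5).
For Beta(a, b) with a, b > 1 the mode is (a−1)/(a+b−2) = 18/22 ≈ 0.8182.

θ̂_MAP = 0.8182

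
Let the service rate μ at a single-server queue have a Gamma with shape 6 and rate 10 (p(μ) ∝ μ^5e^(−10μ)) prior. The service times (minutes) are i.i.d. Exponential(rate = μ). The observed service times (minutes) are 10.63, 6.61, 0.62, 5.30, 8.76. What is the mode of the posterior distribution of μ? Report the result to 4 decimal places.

The Exponential(rate=μ) likelihood is ∝ μ^n e^(−μΣtᵢ). Here n = 5 and Σtᵢ = 10.63 + 6.61 + 0.62 + 5.30 + 8.76 = 31.92.
Posterior ∝ μ^5e^(−10μ) · μ^5e^(−31.92μ) = μ^10e^(−41.92μ), i.e. Gamma(11, 41.92).
Mode = (a−1)/b = 10/41.92 ≈ 0.2385.

μ̂_MAP = 0.2385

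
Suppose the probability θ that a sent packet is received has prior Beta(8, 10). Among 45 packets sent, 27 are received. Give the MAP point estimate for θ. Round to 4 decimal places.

Prior: Beta(8, 10).
Data: 27 successes in 45 trials. The binomial likelihood contributes θ^27(1−θ)^18, so the posterior is Beta(8+27, 10+18) = Beta(35, 28).
For Beta(a, b) with a, b > 1 the mode is (a−1)/(a+b−2) = 34/61 ≈ 0.5574.

θ̂_MAP = 0.5574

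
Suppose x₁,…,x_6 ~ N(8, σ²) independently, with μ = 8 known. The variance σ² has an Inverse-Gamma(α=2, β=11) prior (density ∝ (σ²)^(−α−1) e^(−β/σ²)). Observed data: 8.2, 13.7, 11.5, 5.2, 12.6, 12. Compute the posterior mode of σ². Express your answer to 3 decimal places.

σ̂²_MAP = 9.315

Sum of squared deviations about the known mean: SS = (8.2−8)² + (13.7−8)² + (11.5−8)² + (5.2−8)² + (12.6−8)² + (12−8)² = 89.78.
The Normal likelihood contributes (σ²)^(−n/2) exp(−SS/(2σ²)), so the posterior is Inverse-Gamma(α + n/2, β + SS/2) = Inverse-Gamma(5, 55.89).
The mode of Inverse-Gamma(a, b) is b/(a+1) = 55.89/6 ≈ 9.315.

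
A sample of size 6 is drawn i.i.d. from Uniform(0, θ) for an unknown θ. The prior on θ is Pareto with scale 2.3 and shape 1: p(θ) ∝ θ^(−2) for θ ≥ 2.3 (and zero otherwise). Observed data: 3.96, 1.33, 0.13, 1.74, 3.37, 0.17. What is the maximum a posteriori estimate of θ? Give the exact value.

The Uniform(0, θ) likelihood is θ^(−n) for θ ≥ max(xᵢ), zero otherwise. Here max(xᵢ) = 3.96.
Posterior ∝ θ^(−2) · θ^(−6) = θ^(−8) on θ ≥ max(2.3, 3.96) = 3.96.
This density is strictly decreasing in θ, so the posterior mode lies at the lower boundary of the support.

θ̂_MAP = 3.96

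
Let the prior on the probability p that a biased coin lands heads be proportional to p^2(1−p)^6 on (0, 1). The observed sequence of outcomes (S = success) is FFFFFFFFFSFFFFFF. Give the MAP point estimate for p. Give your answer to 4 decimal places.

The prior density ∝ p^2(1−p)^6 is the kernel of Beta(3, 7).
Data: 1 success in 16 trials (from the sequence). The binomial likelihood contributes p(1−p)^15, so the posterior is Beta(3+1, 7+15) = Beta(4, 22).
For Beta(a, b) with a, b > 1 the mode is (a−1)/(a+b−2) = 3/24 ≈ 0.1250.

p̂_MAP = 0.1250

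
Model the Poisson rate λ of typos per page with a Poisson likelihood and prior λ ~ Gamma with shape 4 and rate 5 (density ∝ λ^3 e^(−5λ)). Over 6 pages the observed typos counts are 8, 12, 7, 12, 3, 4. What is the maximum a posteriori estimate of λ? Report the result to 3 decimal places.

λ̂_MAP = 4.455

Σxᵢ = 8+12+7+12+3+4 = 46, with n = 6.
Posterior ∝ λ^3e^(−5λ) · λ^46e^(−6λ) = λ^49e^(−11λ), i.e. Gamma(shape=50, rate=11).
The mode of a Gamma(a, b) with a ≥ 1 (shape–rate) is (a−1)/b = 49/11 ≈ 4.455.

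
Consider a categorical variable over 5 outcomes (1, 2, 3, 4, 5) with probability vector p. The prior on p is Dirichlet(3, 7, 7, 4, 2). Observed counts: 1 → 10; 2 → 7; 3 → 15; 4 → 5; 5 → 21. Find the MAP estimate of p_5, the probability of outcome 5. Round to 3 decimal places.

MAP estimate: 0.289

The posterior is Dirichlet(αᵢ + nᵢ) = Dirichlet(13, 14, 22, 9, 23).
For a Dirichlet(a₁,…,a_K) with all aᵢ > 1, the mode has j-th component (aⱼ − 1)/(Σaᵢ − K).
Here Σaᵢ = 81 and K = 5, so p_5 = (23 − 1)/(81 − 5) = 22/76 ≈ 0.289.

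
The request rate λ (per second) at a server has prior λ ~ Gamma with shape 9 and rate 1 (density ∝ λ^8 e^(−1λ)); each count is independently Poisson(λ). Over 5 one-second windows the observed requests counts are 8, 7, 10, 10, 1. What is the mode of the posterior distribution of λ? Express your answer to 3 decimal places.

Σxᵢ = 8+7+10+10+1 = 36, with n = 5.
Posterior ∝ λ^8e^(−1λ) · λ^36e^(−5λ) = λ^44e^(−6λ), i.e. Gamma(shape=45, rate=6).
The mode of a Gamma(a, b) with a ≥ 1 (shape–rate) is (a−1)/b = 44/6 ≈ 7.333.

λ̂_MAP = 7.333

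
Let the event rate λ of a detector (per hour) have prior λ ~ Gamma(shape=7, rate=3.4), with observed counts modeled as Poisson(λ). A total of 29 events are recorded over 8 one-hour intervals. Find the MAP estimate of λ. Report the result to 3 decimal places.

Σxᵢ = 29, n = 8.
Posterior ∝ λ^6e^(−3.4λ) · λ^29e^(−8λ) = λ^35e^(−11.4λ), i.e. Gamma(shape=36, rate=11.4).
The mode of a Gamma(a, b) with a ≥ 1 (shape–rate) is (a−1)/b = 35/11.4 ≈ 3.070.

λ̂_MAP = 3.070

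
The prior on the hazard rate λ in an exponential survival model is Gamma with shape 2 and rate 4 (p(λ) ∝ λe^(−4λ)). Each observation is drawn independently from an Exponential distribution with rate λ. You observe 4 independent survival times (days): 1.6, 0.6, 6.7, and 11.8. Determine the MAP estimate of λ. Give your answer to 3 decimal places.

λ̂_MAP = 0.202

The Exponential(rate=λ) likelihood is ∝ λ^n e^(−λΣtᵢ). Here n = 4 and Σtᵢ = 1.6 + 0.6 + 6.7 + 11.8 = 20.7.
Posterior ∝ λe^(−4λ) · λ^4e^(−20.7λ) = λ^5e^(−24.7λ), i.e. Gamma(6, 24.7).
Mode = (a−1)/b = 5/24.7 ≈ 0.202.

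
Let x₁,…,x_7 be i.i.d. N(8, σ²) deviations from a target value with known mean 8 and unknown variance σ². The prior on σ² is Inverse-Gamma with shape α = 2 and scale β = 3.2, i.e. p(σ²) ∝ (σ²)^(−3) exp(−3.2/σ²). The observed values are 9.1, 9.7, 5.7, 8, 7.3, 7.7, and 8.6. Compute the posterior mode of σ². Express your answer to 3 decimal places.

σ̂²_MAP = 1.287

Sum of squared deviations about the known mean: SS = (9.1−8)² + (9.7−8)² + (5.7−8)² + (8−8)² + (7.3−8)² + (7.7−8)² + (8.6−8)² = 10.33.
The Normal likelihood contributes (σ²)^(−n/2) exp(−SS/(2σ²)), so the posterior is Inverse-Gamma(α + n/2, β + SS/2) = Inverse-Gamma(5.5, 8.365).
The mode of Inverse-Gamma(a, b) is b/(a+1) = 8.365/6.5 ≈ 1.287.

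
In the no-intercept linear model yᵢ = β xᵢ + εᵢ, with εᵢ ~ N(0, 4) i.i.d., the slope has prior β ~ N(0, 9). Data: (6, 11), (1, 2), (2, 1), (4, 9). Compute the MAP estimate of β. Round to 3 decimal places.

log p(β | y) = −Σ(yᵢ − βxᵢ)²/(2·4) − β²/(2·9) + const.
Setting the derivative to zero: Σxᵢ(yᵢ − βxᵢ)/4 − β/9 = 0, so β = Σxᵢyᵢ / (Σxᵢ² + σ²/τ²).
Σxᵢyᵢ = 6·11 + 1·2 + 2·1 + 4·9 = 106; Σxᵢ² = 57; σ²/τ² = 4/9.
β̂_MAP = 106 / (57 + 4/9) = 106/(517/9) = 954/517 ≈ 1.845.

β̂_MAP = 1.845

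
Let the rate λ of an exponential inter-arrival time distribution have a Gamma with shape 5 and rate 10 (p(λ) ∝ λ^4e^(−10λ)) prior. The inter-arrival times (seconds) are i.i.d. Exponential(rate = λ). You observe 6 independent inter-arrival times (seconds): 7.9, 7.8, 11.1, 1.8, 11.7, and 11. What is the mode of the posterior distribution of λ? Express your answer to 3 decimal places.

The Exponential(rate=λ) likelihood is ∝ λ^n e^(−λΣtᵢ). Here n = 6 and Σtᵢ = 7.9 + 7.8 + 11.1 + 1.8 + 11.7 + 11 = 51.3.
Posterior ∝ λ^4e^(−10λ) · λ^6e^(−51.3λ) = λ^10e^(−61.3λ), i.e. Gamma(11, 61.3).
Mode = (a−1)/b = 10/61.3 ≈ 0.163.

λ̂_MAP = 0.163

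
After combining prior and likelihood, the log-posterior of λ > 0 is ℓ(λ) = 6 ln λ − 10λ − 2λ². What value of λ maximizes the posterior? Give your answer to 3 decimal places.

ℓ'(λ) = 6/λ − 10 − 4λ. Setting this to zero and multiplying by λ: 4λ² + 10λ − 6 = 0.
λ = (−10 + √(10² + 4·4·6)) / (2·4) = (−10 + √196) / 8 = (−10 + 14)/8 = 1/2.
ℓ''(λ) = −6/λ² − 4 < 0, confirming a maximum.

λ̂_MAP = 0.500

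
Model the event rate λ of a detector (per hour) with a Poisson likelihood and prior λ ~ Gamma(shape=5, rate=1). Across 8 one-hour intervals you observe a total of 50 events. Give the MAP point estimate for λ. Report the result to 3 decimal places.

λ̂_MAP = 6.000

Σxᵢ = 50, n = 8.
Posterior ∝ λ^4e^(−1λ) · λ^50e^(−8λ) = λ^54e^(−9λ), i.e. Gamma(shape=55, rate=9).
The mode of a Gamma(a, b) with a ≥ 1 (shape–rate) is (a−1)/b = 54/9 ≈ 6.000.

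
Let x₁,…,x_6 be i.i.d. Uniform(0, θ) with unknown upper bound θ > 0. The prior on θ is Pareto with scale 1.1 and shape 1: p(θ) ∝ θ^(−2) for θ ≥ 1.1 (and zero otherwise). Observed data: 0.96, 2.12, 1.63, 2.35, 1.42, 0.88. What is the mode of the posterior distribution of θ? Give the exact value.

θ̂_MAP = 2.35

The Uniform(0, θ) likelihood is θ^(−n) for θ ≥ max(xᵢ), zero otherwise. Here max(xᵢ) = 2.35.
Posterior ∝ θ^(−2) · θ^(−6) = θ^(−8) on θ ≥ max(1.1, 2.35) = 2.35.
This density is strictly decreasing in θ, so the posterior mode lies at the lower boundary of the support.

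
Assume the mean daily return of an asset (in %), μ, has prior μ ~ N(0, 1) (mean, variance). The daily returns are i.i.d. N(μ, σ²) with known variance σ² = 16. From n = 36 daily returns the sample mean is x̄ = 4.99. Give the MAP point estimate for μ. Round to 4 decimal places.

μ̂_MAP = 3.4546

n = 36, x̄ = 4.99.
For a Normal prior and Normal likelihood with known variance, the posterior is Normal; its mode equals its mean, the precision-weighted average.
Prior precision 1/σ₀² = 1/1 = 1; data precision n/σ² = 36/16 = 2.25.
μ̂ = (1·0 + 2.25·4.99) / (1 + 2.25) = 11.2275/3.25 = 4491/1300 ≈ 3.4546.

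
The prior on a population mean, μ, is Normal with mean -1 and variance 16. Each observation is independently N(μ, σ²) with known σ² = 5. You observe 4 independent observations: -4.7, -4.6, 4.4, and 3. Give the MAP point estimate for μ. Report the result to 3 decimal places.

n = 4; x̄ = ((-4.7) + (-4.6) + 4.4 + 3)/4 = -1.9/4 = -0.475.
For a Normal prior and Normal likelihood with known variance, the posterior is Normal; its mode equals its mean, the precision-weighted average.
Prior precision 1/σ₀² = 1/16 = 0.0625; data precision n/σ² = 4/5 = 0.8.
μ̂ = (0.0625·(-1) + 0.8·(-0.475)) / (0.0625 + 0.8) = (-0.4425)/0.8625 = -59/115 ≈ -0.513.

μ̂_MAP = -0.513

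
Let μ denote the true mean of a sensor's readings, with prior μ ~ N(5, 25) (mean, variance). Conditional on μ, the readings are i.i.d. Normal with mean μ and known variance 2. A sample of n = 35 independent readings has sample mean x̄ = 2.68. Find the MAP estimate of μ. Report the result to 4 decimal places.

μ̂_MAP = 2.6853

n = 35, x̄ = 2.68.
For a Normal prior and Normal likelihood with known variance, the posterior is Normal; its mode equals its mean, the precision-weighted average.
Prior precision 1/σ₀² = 1/25 = 0.04; data precision n/σ² = 35/2 = 17.5.
μ̂ = (0.04·5 + 17.5·2.68) / (0.04 + 17.5) = 47.1/17.54 = 2355/877 ≈ 2.6853.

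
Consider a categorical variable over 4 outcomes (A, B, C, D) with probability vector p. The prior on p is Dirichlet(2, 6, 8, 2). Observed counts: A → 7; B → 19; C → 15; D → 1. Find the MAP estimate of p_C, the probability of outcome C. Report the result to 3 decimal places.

The posterior is Dirichlet(αᵢ + nᵢ) = Dirichlet(9, 25, 23, 3).
For a Dirichlet(a₁,…,a_K) with all aᵢ > 1, the mode has j-th component (aⱼ − 1)/(Σaᵢ − K).
Here Σaᵢ = 60 and K = 4, so p_C = (23 − 1)/(60 − 4) = 22/56 ≈ 0.393.

MAP estimate of p_C = 0.393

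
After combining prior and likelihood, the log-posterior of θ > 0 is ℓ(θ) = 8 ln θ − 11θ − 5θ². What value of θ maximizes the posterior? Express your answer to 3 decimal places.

θ̂_MAP = 0.500

ℓ'(θ) = 8/θ − 11 − 10θ. Setting this to zero and multiplying by θ: 10θ² + 11θ − 8 = 0.
θ = (−11 + √(11² + 4·10·8)) / (2·10) = (−11 + √441) / 20 = (−11 + 21)/20 = 1/2.
ℓ''(θ) = −8/θ² − 10 < 0, confirming a maximum.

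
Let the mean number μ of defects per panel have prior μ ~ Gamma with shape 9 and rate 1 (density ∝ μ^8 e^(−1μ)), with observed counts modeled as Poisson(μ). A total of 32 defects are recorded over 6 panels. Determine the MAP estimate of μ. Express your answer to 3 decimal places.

Σxᵢ = 32, n = 6.
Posterior ∝ μ^8e^(−1μ) · μ^32e^(−6μ) = μ^40e^(−7μ), i.e. Gamma(shape=41, rate=7).
The mode of a Gamma(a, b) with a ≥ 1 (shape–rate) is (a−1)/b = 40/7 ≈ 5.714.

μ̂_MAP = 5.714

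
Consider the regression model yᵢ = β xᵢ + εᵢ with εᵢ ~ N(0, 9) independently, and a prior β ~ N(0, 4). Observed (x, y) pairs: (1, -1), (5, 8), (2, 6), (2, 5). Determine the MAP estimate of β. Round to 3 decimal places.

log p(β | y) = −Σ(yᵢ − βxᵢ)²/(2·9) − β²/(2·4) + const.
Setting the derivative to zero: Σxᵢ(yᵢ − βxᵢ)/9 − β/4 = 0, so β = Σxᵢyᵢ / (Σxᵢ² + σ²/τ²).
Σxᵢyᵢ = 1·(-1) + 5·8 + 2·6 + 2·5 = 61; Σxᵢ² = 34; σ²/τ² = 2.25.
β̂_MAP = 61 / (34 + 2.25) = 61/36.25 ≈ 1.683.

β̂_MAP = 1.683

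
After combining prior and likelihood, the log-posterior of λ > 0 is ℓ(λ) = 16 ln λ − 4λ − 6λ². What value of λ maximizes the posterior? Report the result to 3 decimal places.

λ̂_MAP = 1.000

ℓ'(λ) = 16/λ − 4 − 12λ. Setting this to zero and multiplying by λ: 12λ² + 4λ − 16 = 0.
λ = (−4 + √(4² + 4·12·16)) / (2·12) = (−4 + √784) / 24 = (−4 + 28)/24 = 1.
ℓ''(λ) = −16/λ² − 12 < 0, confirming a maximum.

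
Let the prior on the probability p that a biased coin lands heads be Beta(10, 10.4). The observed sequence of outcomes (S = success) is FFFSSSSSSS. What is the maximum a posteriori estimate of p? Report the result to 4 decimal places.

p̂_MAP = 0.5634

Prior: Beta(10, 10.4).
Data: 7 successes in 10 trials (from the sequence). The binomial likelihood contributes p^7(1−p)^3, so the posterior is Beta(10+7, 10.4+3) = Beta(17, 13.4).
For Beta(a, b) with a, b > 1 the mode is (a−1)/(a+b−2) = 16/28.4 ≈ 0.5634.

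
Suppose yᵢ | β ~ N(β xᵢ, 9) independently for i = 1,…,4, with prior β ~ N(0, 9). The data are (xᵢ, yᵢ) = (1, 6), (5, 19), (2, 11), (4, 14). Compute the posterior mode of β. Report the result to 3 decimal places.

β̂_MAP = 3.809

log p(β | y) = −Σ(yᵢ − βxᵢ)²/(2·9) − β²/(2·9) + const.
Setting the derivative to zero: Σxᵢ(yᵢ − βxᵢ)/9 − β/9 = 0, so β = Σxᵢyᵢ / (Σxᵢ² + σ²/τ²).
Σxᵢyᵢ = 1·6 + 5·19 + 2·11 + 4·14 = 179; Σxᵢ² = 46; σ²/τ² = 1.
β̂_MAP = 179 / (46 + 1) = 179/47 ≈ 3.809.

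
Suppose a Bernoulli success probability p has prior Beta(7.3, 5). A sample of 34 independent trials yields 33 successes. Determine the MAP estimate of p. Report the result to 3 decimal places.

p̂_MAP = 0.887

Prior: Beta(7.3, 5).
Data: 33 successes in 34 trials. The binomial likelihood contributes p^33(1−p)^1, so the posterior is Beta(7.3+33, 5+1) = Beta(40.3, 6).
For Beta(a, b) with a, b > 1 the mode is (a−1)/(a+b−2) = 39.3/44.3 ≈ 0.887.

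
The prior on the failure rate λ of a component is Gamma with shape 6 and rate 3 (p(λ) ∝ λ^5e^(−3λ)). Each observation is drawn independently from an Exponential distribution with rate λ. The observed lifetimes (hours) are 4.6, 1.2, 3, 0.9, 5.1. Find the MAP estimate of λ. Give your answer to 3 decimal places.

λ̂_MAP = 0.562

The Exponential(rate=λ) likelihood is ∝ λ^n e^(−λΣtᵢ). Here n = 5 and Σtᵢ = 4.6 + 1.2 + 3 + 0.9 + 5.1 = 14.8.
Posterior ∝ λ^5e^(−3λ) · λ^5e^(−14.8λ) = λ^10e^(−17.8λ), i.e. Gamma(11, 17.8).
Mode = (a−1)/b = 10/17.8 ≈ 0.562.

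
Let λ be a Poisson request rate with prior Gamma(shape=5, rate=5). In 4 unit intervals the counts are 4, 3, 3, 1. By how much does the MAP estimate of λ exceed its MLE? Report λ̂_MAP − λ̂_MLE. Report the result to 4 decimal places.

MAP − MLE = -1.0833

Σxᵢ = 11. Posterior is Gamma(16, 9); MAP = (16−1)/9 = 15/9 ≈ 1.66667.
MLE = x̄ = 11/4 ≈ 2.75000.
Difference = 15/9 − 11/4 = -13/12 ≈ -1.0833.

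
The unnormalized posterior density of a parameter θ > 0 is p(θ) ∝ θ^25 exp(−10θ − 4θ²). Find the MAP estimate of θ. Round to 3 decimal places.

ℓ'(θ) = 25/θ − 10 − 8θ. Setting this to zero and multiplying by θ: 8θ² + 10θ − 25 = 0.
θ = (−10 + √(10² + 4·8·25)) / (2·8) = (−10 + √900) / 16 = (−10 + 30)/16 = 5/4.
ℓ''(θ) = −25/θ² − 8 < 0, confirming a maximum.

θ̂_MAP = 1.250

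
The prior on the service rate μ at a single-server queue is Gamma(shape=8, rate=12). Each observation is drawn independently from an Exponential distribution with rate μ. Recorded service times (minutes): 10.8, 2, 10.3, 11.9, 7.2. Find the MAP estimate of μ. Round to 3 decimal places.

μ̂_MAP = 0.221

The Exponential(rate=μ) likelihood is ∝ μ^n e^(−μΣtᵢ). Here n = 5 and Σtᵢ = 10.8 + 2 + 10.3 + 11.9 + 7.2 = 42.2.
Posterior ∝ μ^7e^(−12μ) · μ^5e^(−42.2μ) = μ^12e^(−54.2μ), i.e. Gamma(13, 54.2).
Mode = (a−1)/b = 12/54.2 ≈ 0.221.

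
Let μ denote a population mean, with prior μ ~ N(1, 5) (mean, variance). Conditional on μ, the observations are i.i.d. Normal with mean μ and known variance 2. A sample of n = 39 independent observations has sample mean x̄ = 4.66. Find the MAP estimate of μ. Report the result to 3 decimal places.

μ̂_MAP = 4.623

n = 39, x̄ = 4.66.
For a Normal prior and Normal likelihood with known variance, the posterior is Normal; its mode equals its mean, the precision-weighted average.
Prior precision 1/σ₀² = 1/5 = 0.2; data precision n/σ² = 39/2 = 19.5.
μ̂ = (0.2·1 + 19.5·4.66) / (0.2 + 19.5) = 91.07/19.7 = 9107/1970 ≈ 4.623.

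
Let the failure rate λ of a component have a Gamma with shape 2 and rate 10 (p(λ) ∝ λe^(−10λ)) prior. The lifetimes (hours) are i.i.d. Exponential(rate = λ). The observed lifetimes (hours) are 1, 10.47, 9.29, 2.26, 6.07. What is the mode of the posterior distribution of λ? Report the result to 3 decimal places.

λ̂_MAP = 0.153

The Exponential(rate=λ) likelihood is ∝ λ^n e^(−λΣtᵢ). Here n = 5 and Σtᵢ = 1 + 10.47 + 9.29 + 2.26 + 6.07 = 29.09.
Posterior ∝ λe^(−10λ) · λ^5e^(−29.09λ) = λ^6e^(−39.09λ), i.e. Gamma(7, 39.09).
Mode = (a−1)/b = 6/39.09 ≈ 0.153.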